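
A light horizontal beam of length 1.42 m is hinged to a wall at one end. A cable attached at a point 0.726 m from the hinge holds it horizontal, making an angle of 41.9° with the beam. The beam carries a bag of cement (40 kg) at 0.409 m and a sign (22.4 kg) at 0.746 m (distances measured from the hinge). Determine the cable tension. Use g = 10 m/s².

T ≈ 682 N

About the hinge:
Bag of cement: 40 × 10 = 400 N down at 0.409 m → arm 0.409 m, τ = 400 × 0.409 = 163.6 N·m clockwise.
Sign: 22.4 × 10 = 224 N down at 0.746 m → arm 0.746 m, τ = 224 × 0.746 = 167.1 N·m clockwise.
Total clockwise load moment = 330.7 N·m.
The cable tension T acts at 0.726 m; only its component perpendicular to the beam, T sinθ, produces torque. sin 41.9° = 0.6678.
Balancing moments: T × 0.726 × 0.6678 = 330.7, giving T = 330.7 / 0.4848 = 682 N.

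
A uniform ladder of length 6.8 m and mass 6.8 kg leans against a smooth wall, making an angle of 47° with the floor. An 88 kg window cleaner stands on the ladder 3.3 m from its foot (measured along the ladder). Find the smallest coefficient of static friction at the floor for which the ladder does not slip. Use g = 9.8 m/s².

μ_min ≈ 0.454

Sum moments about the foot of the ladder (the floor normal and friction both act there and drop out).
Ladder weight 6.8×9.8 = 66.64 N acts at 3.4 m along the ladder; its horizontal arm is 3.4·cos47° = 2.319 m → τ = 154.5 N·m clockwise.
Window cleaner: 88×9.8 = 862.4 N at 3.3 m → arm 2.251 m → τ = 1941 N·m clockwise.
Wall normal N acts horizontally at the top; its moment arm is the height L sinθ = 6.8·sin47° = 4.973 m, counterclockwise.
Στ = 0 ⇒ N × 4.973 = 2096 ⇒ N = 421.5 N.
ΣFx = 0 ⇒ f = N_wall = 421.5 N. ΣFy = 0 ⇒ N_floor = 929 N.
μ_min = f / N_floor = 421.5 / 929 = 0.454.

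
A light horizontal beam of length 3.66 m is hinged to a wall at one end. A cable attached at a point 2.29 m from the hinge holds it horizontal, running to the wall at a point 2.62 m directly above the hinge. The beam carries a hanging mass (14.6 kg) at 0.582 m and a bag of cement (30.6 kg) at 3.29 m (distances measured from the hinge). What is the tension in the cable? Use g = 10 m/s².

Sum moments about the hinge (the unknown hinge reaction has zero arm there).
Hanging mass: 14.6 × 10 = 146 N down at 0.582 m → arm 0.582 m, τ = 146 × 0.582 = 84.97 N·m clockwise.
Bag of cement: 30.6 × 10 = 306 N down at 3.29 m → arm 3.29 m, τ = 306 × 3.29 = 1007 N·m clockwise.
Total clockwise load moment = 1092 N·m.
The cable tension T acts at 2.29 m; only its component perpendicular to the beam, T sinθ, produces torque. sinθ = h/√(h²+d²) = 2.62/√(2.62²+2.29²) = 0.7529.
For rotational equilibrium, T × 2.29 × 0.7529 = 1092, so T = 1092 / 1.724 = 633 N.

T ≈ 633 N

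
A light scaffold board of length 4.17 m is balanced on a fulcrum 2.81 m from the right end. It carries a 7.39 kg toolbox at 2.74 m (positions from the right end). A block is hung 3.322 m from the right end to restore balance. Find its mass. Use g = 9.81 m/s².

Taking torques about the fulcrum (at 2.81 m from the right end):
Toolbox: 7.39 × 9.81 = 72.5 N down at 2.74 m → arm 0.07 m, τ = 72.5 × 0.07 = 5.075 N·m clockwise.
Net moment of known loads = 5.075 N·m clockwise.
An unknown mass m at 3.322 m has arm 0.512 m; its moment is m·g·0.512 counterclockwise.
For rotational equilibrium, m × 9.81 × 0.512 = 5.075, so m = 5.075 / (9.81 × 0.512) = 1.01 kg.

m ≈ 1.01 kg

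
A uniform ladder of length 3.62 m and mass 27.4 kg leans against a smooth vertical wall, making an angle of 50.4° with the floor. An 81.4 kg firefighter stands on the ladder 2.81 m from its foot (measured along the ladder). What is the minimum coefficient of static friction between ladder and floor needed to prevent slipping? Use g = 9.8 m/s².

μ_min ≈ 0.585

About the foot of the ladder:
Ladder weight 27.4×9.8 = 268.5 N acts at 1.81 m along the ladder; its horizontal arm is 1.81·cos50.4° = 1.154 m → τ = 309.8 N·m clockwise.
Firefighter: 81.4×9.8 = 797.7 N at 2.81 m → arm 1.791 m → τ = 1429 N·m clockwise.
Wall normal N acts horizontally at the top; its moment arm is the height L sinθ = 3.62·sin50.4° = 2.789 m, counterclockwise.
For rotational equilibrium, N × 2.789 = 1739, so N = 623.5 N.
ΣFx = 0 ⇒ f = N_wall = 623.5 N. ΣFy = 0 ⇒ N_floor = 1066 N.
μ_min = f / N_floor = 623.5 / 1066 = 0.585.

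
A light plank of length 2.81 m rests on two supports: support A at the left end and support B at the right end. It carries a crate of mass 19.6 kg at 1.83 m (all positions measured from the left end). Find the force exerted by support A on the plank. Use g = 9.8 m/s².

R_A ≈ 67 N

Sum moments about support B (its reaction then has zero moment arm).
Crate: 19.6 × 9.8 = 192.1 N down at 1.83 m → arm 0.98 m, τ = 192.1 × 0.98 = 188.3 N·m counterclockwise.
Net load moment about support B = 188.3 N·m counterclockwise.
Reaction R at support A is upward at 0 m, arm 2.81 m → moment R × 2.81 clockwise.
For rotational equilibrium, R × 2.81 = 188.3, so R = 67 N.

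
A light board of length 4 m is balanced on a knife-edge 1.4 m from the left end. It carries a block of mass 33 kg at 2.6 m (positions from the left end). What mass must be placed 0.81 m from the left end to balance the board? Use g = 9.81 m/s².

Sum moments about the knife-edge (at 1.4 m from the left end) (the support reaction has zero arm there).
Block: 33 × 9.81 = 323.7 N down at 2.6 m → arm 1.2 m, τ = 323.7 × 1.2 = 388.4 N·m clockwise.
Net moment of known loads = 388.4 N·m clockwise.
An unknown mass m at 0.81 m has arm 0.59 m; its moment is m·g·0.59 counterclockwise.
For rotational equilibrium, m × 9.81 × 0.59 = 388.4, so m = 388.4 / (9.81 × 0.59) = 67.1 kg.

m ≈ 67.1 kg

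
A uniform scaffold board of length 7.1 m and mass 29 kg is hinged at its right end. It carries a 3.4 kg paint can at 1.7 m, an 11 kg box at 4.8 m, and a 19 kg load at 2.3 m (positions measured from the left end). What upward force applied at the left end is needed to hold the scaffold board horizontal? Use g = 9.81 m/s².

F ≈ 329 N

Choose the right end as the axis so the unknown pivot reaction has zero arm there.
Beam weight: 29 × 9.81 = 284.5 N down at 3.55 m → arm 3.55 m, τ = 284.5 × 3.55 = 1010 N·m counterclockwise.
Paint can: 3.4 × 9.81 = 33.35 N down at 1.7 m → arm 5.4 m, τ = 33.35 × 5.4 = 180.1 N·m counterclockwise.
Box: 11 × 9.81 = 107.9 N down at 4.8 m → arm 2.3 m, τ = 107.9 × 2.3 = 248.2 N·m counterclockwise.
Load: 19 × 9.81 = 186.4 N down at 2.3 m → arm 4.8 m, τ = 186.4 × 4.8 = 894.7 N·m counterclockwise.
Net moment of the loads = 2333 N·m counterclockwise.
The upward force F acts at the left end, arm 7.1 m, giving F × 7.1 clockwise.
Setting net torque to zero: F × 7.1 = 2333 → F = 2333 / 7.1 = 329 N.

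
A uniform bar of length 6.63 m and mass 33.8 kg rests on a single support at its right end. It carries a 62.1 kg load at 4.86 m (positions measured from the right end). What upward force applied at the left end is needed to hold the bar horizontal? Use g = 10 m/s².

F ≈ 624 N

Take moments about the right end.
Beam weight: 33.8 × 10 = 338 N down at 3.315 m → arm 3.315 m, τ = 338 × 3.315 = 1120 N·m counterclockwise.
Load: 62.1 × 10 = 621 N down at 4.86 m → arm 4.86 m, τ = 621 × 4.86 = 3018 N·m counterclockwise.
Net moment of the loads = 4138 N·m counterclockwise.
The upward force F acts at the left end, arm 6.63 m, giving F × 6.63 clockwise.
For rotational equilibrium, F × 6.63 = 4138, so F = 4138 / 6.63 = 624 N.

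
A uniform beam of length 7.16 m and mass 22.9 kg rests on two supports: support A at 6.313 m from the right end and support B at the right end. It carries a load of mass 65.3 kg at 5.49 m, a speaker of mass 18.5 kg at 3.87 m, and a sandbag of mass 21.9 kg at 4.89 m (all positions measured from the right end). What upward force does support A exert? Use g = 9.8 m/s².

Taking torques about support B:
Beam weight: 22.9 × 9.8 = 224.4 N down at 3.58 m → arm 3.58 m, τ = 224.4 × 3.58 = 803.4 N·m counterclockwise.
Load: 65.3 × 9.8 = 639.9 N down at 5.49 m → arm 5.49 m, τ = 639.9 × 5.49 = 3513 N·m counterclockwise.
Speaker: 18.5 × 9.8 = 181.3 N down at 3.87 m → arm 3.87 m, τ = 181.3 × 3.87 = 701.6 N·m counterclockwise.
Sandbag: 21.9 × 9.8 = 214.6 N down at 4.89 m → arm 4.89 m, τ = 214.6 × 4.89 = 1049 N·m counterclockwise.
Net load moment about support B = 6067 N·m counterclockwise.
Reaction R at support A is upward at 6.313 m, arm 6.313 m → moment R × 6.313 clockwise.
Balancing moments: R × 6.313 = 6067, giving R = 961 N.

R_A ≈ 961 N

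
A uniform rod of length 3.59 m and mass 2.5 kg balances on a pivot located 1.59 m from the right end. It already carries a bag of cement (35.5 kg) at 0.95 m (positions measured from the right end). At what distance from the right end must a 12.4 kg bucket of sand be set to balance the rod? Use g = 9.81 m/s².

Taking torques about the pivot (at 1.59 m from the right end):
Beam weight: 2.5 × 9.81 = 24.53 N down at 1.795 m → arm 0.205 m, τ = 24.53 × 0.205 = 5.029 N·m counterclockwise.
Bag of cement: 35.5 × 9.81 = 348.3 N down at 0.95 m → arm 0.64 m, τ = 348.3 × 0.64 = 222.9 N·m clockwise.
Net moment of existing loads = 217.9 N·m clockwise.
The bucket of sand weighs 12.4 × 9.81 = 121.6 N and must supply an equal counterclockwise moment, so its lever arm about the pivot is 217.9 / 121.6 = 1.79 m.
That puts it at 1.59 + 1.79 = 3.38 m from the right end.

x ≈ 3.38 m from the right end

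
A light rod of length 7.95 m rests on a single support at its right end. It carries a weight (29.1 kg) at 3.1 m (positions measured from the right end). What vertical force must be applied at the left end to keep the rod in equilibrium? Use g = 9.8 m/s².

About the right end:
Weight: 29.1 × 9.8 = 285.2 N down at 3.1 m → arm 3.1 m, τ = 285.2 × 3.1 = 884.1 N·m counterclockwise.
Net moment of the loads = 884.1 N·m counterclockwise.
The upward force F acts at the left end, arm 7.95 m, giving F × 7.95 clockwise.
For rotational equilibrium, F × 7.95 = 884.1, so F = 884.1 / 7.95 = 111 N.

F ≈ 111 N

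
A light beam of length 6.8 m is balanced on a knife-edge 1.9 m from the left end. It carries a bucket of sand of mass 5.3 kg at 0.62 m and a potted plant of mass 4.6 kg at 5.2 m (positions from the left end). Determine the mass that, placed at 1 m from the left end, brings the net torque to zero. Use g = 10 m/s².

About the knife-edge (at 1.9 m from the left end):
Bucket of sand: 5.3 × 10 = 53 N down at 0.62 m → arm 1.28 m, τ = 53 × 1.28 = 67.84 N·m counterclockwise.
Potted plant: 4.6 × 10 = 46 N down at 5.2 m → arm 3.3 m, τ = 46 × 3.3 = 151.8 N·m clockwise.
Net moment of known loads = 83.96 N·m clockwise.
An unknown mass m at 1 m has arm 0.9 m; its moment is m·g·0.9 counterclockwise.
Balancing moments: m × 10 × 0.9 = 83.96, giving m = 83.96 / (10 × 0.9) = 9.33 kg.

m ≈ 9.33 kg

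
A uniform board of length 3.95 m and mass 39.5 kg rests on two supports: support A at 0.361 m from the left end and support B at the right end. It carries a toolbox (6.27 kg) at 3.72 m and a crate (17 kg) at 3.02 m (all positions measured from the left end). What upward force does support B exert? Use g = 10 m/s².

Choose support A as the axis so its reaction then has zero moment arm.
Beam weight: 39.5 × 10 = 395 N down at 1.975 m → arm 1.614 m, τ = 395 × 1.614 = 637.5 N·m clockwise.
Toolbox: 6.27 × 10 = 62.7 N down at 3.72 m → arm 3.359 m, τ = 62.7 × 3.359 = 210.6 N·m clockwise.
Crate: 17 × 10 = 170 N down at 3.02 m → arm 2.659 m, τ = 170 × 2.659 = 452 N·m clockwise.
Net load moment about support A = 1300 N·m clockwise.
Reaction R at support B is upward at 3.95 m, arm 3.589 m → moment R × 3.589 counterclockwise.
For rotational equilibrium, R × 3.589 = 1300, so R = 362 N.

R_B ≈ 362 N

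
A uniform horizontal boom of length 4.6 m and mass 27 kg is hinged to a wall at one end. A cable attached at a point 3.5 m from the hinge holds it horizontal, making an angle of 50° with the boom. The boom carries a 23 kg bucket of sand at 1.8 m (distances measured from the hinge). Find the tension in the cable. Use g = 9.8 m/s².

Choose the hinge as the axis so the unknown hinge reaction has zero arm there.
Beam weight: 27 × 9.8 = 264.6 N down at 2.3 m → arm 2.3 m, τ = 264.6 × 2.3 = 608.6 N·m clockwise.
Bucket of sand: 23 × 9.8 = 225.4 N down at 1.8 m → arm 1.8 m, τ = 225.4 × 1.8 = 405.7 N·m clockwise.
Total clockwise load moment = 1014 N·m.
The cable tension T acts at 3.5 m; only its component perpendicular to the boom, T sinθ, produces torque. sin 50° = 0.766.
Setting net torque to zero: T × 3.5 × 0.766 = 1014 → T = 1014 / 2.681 = 378 N.

T ≈ 378 N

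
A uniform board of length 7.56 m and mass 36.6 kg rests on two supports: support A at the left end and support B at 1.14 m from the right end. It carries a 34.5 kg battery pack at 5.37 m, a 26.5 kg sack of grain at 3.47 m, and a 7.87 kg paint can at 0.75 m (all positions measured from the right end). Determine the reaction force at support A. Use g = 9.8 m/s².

R_A ≈ 460 N

Take moments about support B.
Beam weight: 36.6 × 9.8 = 358.7 N down at 3.78 m → arm 2.64 m, τ = 358.7 × 2.64 = 947 N·m counterclockwise.
Battery pack: 34.5 × 9.8 = 338.1 N down at 5.37 m → arm 4.23 m, τ = 338.1 × 4.23 = 1430 N·m counterclockwise.
Sack of grain: 26.5 × 9.8 = 259.7 N down at 3.47 m → arm 2.33 m, τ = 259.7 × 2.33 = 605.1 N·m counterclockwise.
Paint can: 7.87 × 9.8 = 77.13 N down at 0.75 m → arm 0.39 m, τ = 77.13 × 0.39 = 30.08 N·m clockwise.
Net load moment about support B = 2952 N·m counterclockwise.
Reaction R at support A is upward at 7.56 m, arm 6.42 m → moment R × 6.42 clockwise.
Στ = 0 ⇒ R × 6.42 = 2952 ⇒ R = 460 N.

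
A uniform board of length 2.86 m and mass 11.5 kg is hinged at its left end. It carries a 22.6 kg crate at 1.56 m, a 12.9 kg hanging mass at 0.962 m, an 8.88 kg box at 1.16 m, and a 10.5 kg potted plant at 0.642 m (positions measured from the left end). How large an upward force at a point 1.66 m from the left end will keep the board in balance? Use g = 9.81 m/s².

F ≈ 480 N

Choose the left end as the axis so the unknown pivot reaction has zero arm there.
Beam weight: 11.5 × 9.81 = 112.8 N down at 1.43 m → arm 1.43 m, τ = 112.8 × 1.43 = 161.3 N·m clockwise.
Crate: 22.6 × 9.81 = 221.7 N down at 1.56 m → arm 1.56 m, τ = 221.7 × 1.56 = 345.9 N·m clockwise.
Hanging mass: 12.9 × 9.81 = 126.5 N down at 0.962 m → arm 0.962 m, τ = 126.5 × 0.962 = 121.7 N·m clockwise.
Box: 8.88 × 9.81 = 87.11 N down at 1.16 m → arm 1.16 m, τ = 87.11 × 1.16 = 101 N·m clockwise.
Potted plant: 10.5 × 9.81 = 103 N down at 0.642 m → arm 0.642 m, τ = 103 × 0.642 = 66.13 N·m clockwise.
Net moment of the loads = 796 N·m clockwise.
The upward force F acts at a point 1.66 m from the left end, arm 1.66 m, giving F × 1.66 counterclockwise.
Στ = 0 ⇒ F × 1.66 = 796 ⇒ F = 796 / 1.66 = 480 N.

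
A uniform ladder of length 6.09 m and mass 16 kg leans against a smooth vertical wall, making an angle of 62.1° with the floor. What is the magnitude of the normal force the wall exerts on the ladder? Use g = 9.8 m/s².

N_wall ≈ 41.5 N

Take moments about the foot of the ladder.
Ladder weight 16×9.8 = 156.8 N acts at 3.045 m along the ladder; its horizontal arm is 3.045·cos62.1° = 1.425 m → τ = 223.4 N·m clockwise.
Wall normal N acts horizontally at the top; its moment arm is the height L sinθ = 6.09·sin62.1° = 5.382 m, counterclockwise.
Setting net torque to zero: N × 5.382 = 223.4 → N = 41.5 N.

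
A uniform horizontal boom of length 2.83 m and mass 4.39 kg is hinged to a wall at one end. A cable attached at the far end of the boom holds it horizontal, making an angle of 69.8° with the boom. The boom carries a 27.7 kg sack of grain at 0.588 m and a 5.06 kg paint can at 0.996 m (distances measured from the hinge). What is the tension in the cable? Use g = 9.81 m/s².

T ≈ 102 N

Taking torques about the hinge:
Beam weight: 4.39 × 9.81 = 43.07 N down at 1.415 m → arm 1.415 m, τ = 43.07 × 1.415 = 60.94 N·m clockwise.
Sack of grain: 27.7 × 9.81 = 271.7 N down at 0.588 m → arm 0.588 m, τ = 271.7 × 0.588 = 159.8 N·m clockwise.
Paint can: 5.06 × 9.81 = 49.64 N down at 0.996 m → arm 0.996 m, τ = 49.64 × 0.996 = 49.44 N·m clockwise.
Total clockwise load moment = 270.2 N·m.
The cable tension T acts at 2.83 m; only its component perpendicular to the boom, T sinθ, produces torque. sin 69.8° = 0.9385.
For rotational equilibrium, T × 2.83 × 0.9385 = 270.2, so T = 270.2 / 2.656 = 102 N.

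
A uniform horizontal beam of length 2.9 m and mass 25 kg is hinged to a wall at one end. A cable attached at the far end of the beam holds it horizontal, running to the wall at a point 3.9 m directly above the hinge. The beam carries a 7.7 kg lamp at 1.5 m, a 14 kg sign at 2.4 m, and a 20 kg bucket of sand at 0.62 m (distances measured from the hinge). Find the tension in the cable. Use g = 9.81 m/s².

T ≈ 395 N

Take moments about the hinge.
Beam weight: 25 × 9.81 = 245.2 N down at 1.45 m → arm 1.45 m, τ = 245.2 × 1.45 = 355.5 N·m clockwise.
Lamp: 7.7 × 9.81 = 75.54 N down at 1.5 m → arm 1.5 m, τ = 75.54 × 1.5 = 113.3 N·m clockwise.
Sign: 14 × 9.81 = 137.3 N down at 2.4 m → arm 2.4 m, τ = 137.3 × 2.4 = 329.5 N·m clockwise.
Bucket of sand: 20 × 9.81 = 196.2 N down at 0.62 m → arm 0.62 m, τ = 196.2 × 0.62 = 121.6 N·m clockwise.
Total clockwise load moment = 919.9 N·m.
The cable tension T acts at 2.9 m; only its component perpendicular to the beam, T sinθ, produces torque. sinθ = h/√(h²+d²) = 3.9/√(3.9²+2.9²) = 0.8025.
Setting net torque to zero: T × 2.9 × 0.8025 = 919.9 → T = 919.9 / 2.327 = 395 N.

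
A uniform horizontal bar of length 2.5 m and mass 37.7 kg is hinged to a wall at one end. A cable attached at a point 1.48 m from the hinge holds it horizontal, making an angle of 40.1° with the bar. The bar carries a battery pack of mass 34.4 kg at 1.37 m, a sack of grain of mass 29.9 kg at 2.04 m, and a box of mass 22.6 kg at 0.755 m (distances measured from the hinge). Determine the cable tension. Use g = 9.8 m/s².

Choose the hinge as the axis so the unknown hinge reaction has zero arm there.
Beam weight: 37.7 × 9.8 = 369.5 N down at 1.25 m → arm 1.25 m, τ = 369.5 × 1.25 = 461.9 N·m clockwise.
Battery pack: 34.4 × 9.8 = 337.1 N down at 1.37 m → arm 1.37 m, τ = 337.1 × 1.37 = 461.8 N·m clockwise.
Sack of grain: 29.9 × 9.8 = 293 N down at 2.04 m → arm 2.04 m, τ = 293 × 2.04 = 597.7 N·m clockwise.
Box: 22.6 × 9.8 = 221.5 N down at 0.755 m → arm 0.755 m, τ = 221.5 × 0.755 = 167.2 N·m clockwise.
Total clockwise load moment = 1689 N·m.
The cable tension T acts at 1.48 m; only its component perpendicular to the bar, T sinθ, produces torque. sin 40.1° = 0.6441.
Setting net torque to zero: T × 1.48 × 0.6441 = 1689 → T = 1689 / 0.9533 = 1770 N.

T ≈ 1770 N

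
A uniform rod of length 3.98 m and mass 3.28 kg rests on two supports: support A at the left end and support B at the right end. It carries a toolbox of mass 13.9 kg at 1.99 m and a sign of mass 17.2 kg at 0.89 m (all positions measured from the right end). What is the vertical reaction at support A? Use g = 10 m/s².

Choose support B as the axis so its reaction then has zero moment arm.
Beam weight: 3.28 × 10 = 32.8 N down at 1.99 m → arm 1.99 m, τ = 32.8 × 1.99 = 65.27 N·m counterclockwise.
Toolbox: 13.9 × 10 = 139 N down at 1.99 m → arm 1.99 m, τ = 139 × 1.99 = 276.6 N·m counterclockwise.
Sign: 17.2 × 10 = 172 N down at 0.89 m → arm 0.89 m, τ = 172 × 0.89 = 153.1 N·m counterclockwise.
Net load moment about support B = 495 N·m counterclockwise.
Reaction R at support A is upward at 3.98 m, arm 3.98 m → moment R × 3.98 clockwise.
For rotational equilibrium, R × 3.98 = 495, so R = 124 N.

R_A ≈ 124 N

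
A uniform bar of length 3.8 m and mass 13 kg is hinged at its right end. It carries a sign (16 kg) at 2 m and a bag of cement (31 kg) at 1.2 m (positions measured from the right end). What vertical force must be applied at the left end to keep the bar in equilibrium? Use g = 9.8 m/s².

F ≈ 242 N

Sum moments about the right end (the unknown pivot reaction has zero arm there).
Beam weight: 13 × 9.8 = 127.4 N down at 1.9 m → arm 1.9 m, τ = 127.4 × 1.9 = 242.1 N·m counterclockwise.
Sign: 16 × 9.8 = 156.8 N down at 2 m → arm 2 m, τ = 156.8 × 2 = 313.6 N·m counterclockwise.
Bag of cement: 31 × 9.8 = 303.8 N down at 1.2 m → arm 1.2 m, τ = 303.8 × 1.2 = 364.6 N·m counterclockwise.
Net moment of the loads = 920.3 N·m counterclockwise.
The upward force F acts at the left end, arm 3.8 m, giving F × 3.8 clockwise.
Στ = 0 ⇒ F × 3.8 = 920.3 ⇒ F = 920.3 / 3.8 = 242 N.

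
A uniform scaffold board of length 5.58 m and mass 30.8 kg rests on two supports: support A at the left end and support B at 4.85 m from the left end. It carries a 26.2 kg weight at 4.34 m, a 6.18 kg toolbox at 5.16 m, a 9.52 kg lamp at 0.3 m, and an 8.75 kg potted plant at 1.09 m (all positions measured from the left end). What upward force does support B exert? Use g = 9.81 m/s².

R_B ≈ 493 N

About support A:
Beam weight: 30.8 × 9.81 = 302.1 N down at 2.79 m → arm 2.79 m, τ = 302.1 × 2.79 = 842.9 N·m clockwise.
Weight: 26.2 × 9.81 = 257 N down at 4.34 m → arm 4.34 m, τ = 257 × 4.34 = 1115 N·m clockwise.
Toolbox: 6.18 × 9.81 = 60.63 N down at 5.16 m → arm 5.16 m, τ = 60.63 × 5.16 = 312.9 N·m clockwise.
Lamp: 9.52 × 9.81 = 93.39 N down at 0.3 m → arm 0.3 m, τ = 93.39 × 0.3 = 28.02 N·m clockwise.
Potted plant: 8.75 × 9.81 = 85.84 N down at 1.09 m → arm 1.09 m, τ = 85.84 × 1.09 = 93.57 N·m clockwise.
Net load moment about support A = 2392 N·m clockwise.
Reaction R at support B is upward at 4.85 m, arm 4.85 m → moment R × 4.85 counterclockwise.
Στ = 0 ⇒ R × 4.85 = 2392 ⇒ R = 493 N.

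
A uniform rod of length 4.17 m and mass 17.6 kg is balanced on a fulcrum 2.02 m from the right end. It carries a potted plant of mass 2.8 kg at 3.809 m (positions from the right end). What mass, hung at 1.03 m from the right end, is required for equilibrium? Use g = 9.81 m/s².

m ≈ 6.22 kg

About the fulcrum (at 2.02 m from the right end):
Beam weight: 17.6 × 9.81 = 172.7 N down at 2.085 m → arm 0.065 m, τ = 172.7 × 0.065 = 11.23 N·m counterclockwise.
Potted plant: 2.8 × 9.81 = 27.47 N down at 3.809 m → arm 1.789 m, τ = 27.47 × 1.789 = 49.14 N·m counterclockwise.
Net moment of known loads = 60.37 N·m counterclockwise.
An unknown mass m at 1.03 m has arm 0.99 m; its moment is m·g·0.99 clockwise.
For rotational equilibrium, m × 9.81 × 0.99 = 60.37, so m = 60.37 / (9.81 × 0.99) = 6.22 kg.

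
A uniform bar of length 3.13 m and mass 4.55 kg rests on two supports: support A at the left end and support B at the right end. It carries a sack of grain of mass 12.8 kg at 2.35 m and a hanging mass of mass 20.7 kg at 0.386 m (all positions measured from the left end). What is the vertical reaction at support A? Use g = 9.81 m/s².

R_A ≈ 232 N

Take moments about support B.
Beam weight: 4.55 × 9.81 = 44.64 N down at 1.565 m → arm 1.565 m, τ = 44.64 × 1.565 = 69.86 N·m counterclockwise.
Sack of grain: 12.8 × 9.81 = 125.6 N down at 2.35 m → arm 0.78 m, τ = 125.6 × 0.78 = 97.97 N·m counterclockwise.
Hanging mass: 20.7 × 9.81 = 203.1 N down at 0.386 m → arm 2.744 m, τ = 203.1 × 2.744 = 557.3 N·m counterclockwise.
Net load moment about support B = 725.1 N·m counterclockwise.
Reaction R at support A is upward at 0 m, arm 3.13 m → moment R × 3.13 clockwise.
Setting net torque to zero: R × 3.13 = 725.1 → R = 232 N.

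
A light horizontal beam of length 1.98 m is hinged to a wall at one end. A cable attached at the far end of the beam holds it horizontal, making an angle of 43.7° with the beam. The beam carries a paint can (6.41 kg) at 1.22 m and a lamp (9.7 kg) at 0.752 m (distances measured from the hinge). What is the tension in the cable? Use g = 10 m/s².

Sum moments about the hinge (the unknown hinge reaction has zero arm there).
Paint can: 6.41 × 10 = 64.1 N down at 1.22 m → arm 1.22 m, τ = 64.1 × 1.22 = 78.2 N·m clockwise.
Lamp: 9.7 × 10 = 97 N down at 0.752 m → arm 0.752 m, τ = 97 × 0.752 = 72.94 N·m clockwise.
Total clockwise load moment = 151.1 N·m.
The cable tension T acts at 1.98 m; only its component perpendicular to the beam, T sinθ, produces torque. sin 43.7° = 0.6909.
For rotational equilibrium, T × 1.98 × 0.6909 = 151.1, so T = 151.1 / 1.368 = 110 N.

T ≈ 110 N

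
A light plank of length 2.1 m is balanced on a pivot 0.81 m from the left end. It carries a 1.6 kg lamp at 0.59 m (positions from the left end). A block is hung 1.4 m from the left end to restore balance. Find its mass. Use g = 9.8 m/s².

m ≈ 0.597 kg

Sum moments about the pivot (at 0.81 m from the left end) (the support reaction has zero arm there).
Lamp: 1.6 × 9.8 = 15.68 N down at 0.59 m → arm 0.22 m, τ = 15.68 × 0.22 = 3.45 N·m counterclockwise.
Net moment of known loads = 3.45 N·m counterclockwise.
An unknown mass m at 1.4 m has arm 0.59 m; its moment is m·g·0.59 clockwise.
Balancing moments: m × 9.8 × 0.59 = 3.45, giving m = 3.45 / (9.8 × 0.59) = 0.597 kg.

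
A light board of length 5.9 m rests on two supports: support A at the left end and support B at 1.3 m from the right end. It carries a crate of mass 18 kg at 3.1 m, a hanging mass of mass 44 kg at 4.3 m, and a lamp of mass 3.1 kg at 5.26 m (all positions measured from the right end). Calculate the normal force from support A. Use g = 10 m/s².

R_A ≈ 384 N

About support B:
Crate: 18 × 10 = 180 N down at 3.1 m → arm 1.8 m, τ = 180 × 1.8 = 324 N·m counterclockwise.
Hanging mass: 44 × 10 = 440 N down at 4.3 m → arm 3 m, τ = 440 × 3 = 1320 N·m counterclockwise.
Lamp: 3.1 × 10 = 31 N down at 5.26 m → arm 3.96 m, τ = 31 × 3.96 = 122.8 N·m counterclockwise.
Net load moment about support B = 1767 N·m counterclockwise.
Reaction R at support A is upward at 5.9 m, arm 4.6 m → moment R × 4.6 clockwise.
Setting net torque to zero: R × 4.6 = 1767 → R = 384 N.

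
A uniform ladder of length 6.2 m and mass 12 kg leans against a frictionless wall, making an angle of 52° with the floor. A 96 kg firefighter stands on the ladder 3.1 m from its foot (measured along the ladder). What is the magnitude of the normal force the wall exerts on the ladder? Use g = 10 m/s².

N_wall ≈ 422 N

About the foot of the ladder:
Ladder weight 12×10 = 120 N acts at 3.1 m along the ladder; its horizontal arm is 3.1·cos52° = 1.909 m → τ = 229.1 N·m clockwise.
Firefighter: 96×10 = 960 N at 3.1 m → arm 1.909 m → τ = 1833 N·m clockwise.
Wall normal N acts horizontally at the top; its moment arm is the height L sinθ = 6.2·sin52° = 4.886 m, counterclockwise.
Balancing moments: N × 4.886 = 2062, giving N = 422 N.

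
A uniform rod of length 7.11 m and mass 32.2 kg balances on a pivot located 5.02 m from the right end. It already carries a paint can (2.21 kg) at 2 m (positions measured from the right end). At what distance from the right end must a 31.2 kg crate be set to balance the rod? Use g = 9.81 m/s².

x ≈ 6.75 m from the right end

Take moments about the pivot (at 5.02 m from the right end).
Beam weight: 32.2 × 9.81 = 315.9 N down at 3.555 m → arm 1.465 m, τ = 315.9 × 1.465 = 462.8 N·m clockwise.
Paint can: 2.21 × 9.81 = 21.68 N down at 2 m → arm 3.02 m, τ = 21.68 × 3.02 = 65.47 N·m clockwise.
Net moment of existing loads = 528.3 N·m clockwise.
The crate weighs 31.2 × 9.81 = 306.1 N and must supply an equal counterclockwise moment, so its lever arm about the pivot is 528.3 / 306.1 = 1.73 m.
That puts it at 5.02 + 1.73 = 6.75 m from the right end.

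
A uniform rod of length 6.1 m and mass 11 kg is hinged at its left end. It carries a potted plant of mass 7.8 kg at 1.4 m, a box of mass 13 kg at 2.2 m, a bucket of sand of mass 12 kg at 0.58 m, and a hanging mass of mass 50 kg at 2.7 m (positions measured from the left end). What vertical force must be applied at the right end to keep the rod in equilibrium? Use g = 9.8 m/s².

F ≈ 345 N

Sum moments about the left end (the unknown pivot reaction has zero arm there).
Beam weight: 11 × 9.8 = 107.8 N down at 3.05 m → arm 3.05 m, τ = 107.8 × 3.05 = 328.8 N·m clockwise.
Potted plant: 7.8 × 9.8 = 76.44 N down at 1.4 m → arm 1.4 m, τ = 76.44 × 1.4 = 107 N·m clockwise.
Box: 13 × 9.8 = 127.4 N down at 2.2 m → arm 2.2 m, τ = 127.4 × 2.2 = 280.3 N·m clockwise.
Bucket of sand: 12 × 9.8 = 117.6 N down at 0.58 m → arm 0.58 m, τ = 117.6 × 0.58 = 68.21 N·m clockwise.
Hanging mass: 50 × 9.8 = 490 N down at 2.7 m → arm 2.7 m, τ = 490 × 2.7 = 1323 N·m clockwise.
Net moment of the loads = 2107 N·m clockwise.
The upward force F acts at the right end, arm 6.1 m, giving F × 6.1 counterclockwise.
Setting net torque to zero: F × 6.1 = 2107 → F = 2107 / 6.1 = 345 N.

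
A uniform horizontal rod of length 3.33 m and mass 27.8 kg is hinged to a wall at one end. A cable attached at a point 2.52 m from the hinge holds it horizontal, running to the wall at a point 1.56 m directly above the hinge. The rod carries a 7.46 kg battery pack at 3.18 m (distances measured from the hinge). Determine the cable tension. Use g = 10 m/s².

T ≈ 528 N

About the hinge:
Beam weight: 27.8 × 10 = 278 N down at 1.665 m → arm 1.665 m, τ = 278 × 1.665 = 462.9 N·m clockwise.
Battery pack: 7.46 × 10 = 74.6 N down at 3.18 m → arm 3.18 m, τ = 74.6 × 3.18 = 237.2 N·m clockwise.
Total clockwise load moment = 700.1 N·m.
The cable tension T acts at 2.52 m; only its component perpendicular to the rod, T sinθ, produces torque. sinθ = h/√(h²+d²) = 1.56/√(1.56²+2.52²) = 0.5264.
For rotational equilibrium, T × 2.52 × 0.5264 = 700.1, so T = 700.1 / 1.327 = 528 N.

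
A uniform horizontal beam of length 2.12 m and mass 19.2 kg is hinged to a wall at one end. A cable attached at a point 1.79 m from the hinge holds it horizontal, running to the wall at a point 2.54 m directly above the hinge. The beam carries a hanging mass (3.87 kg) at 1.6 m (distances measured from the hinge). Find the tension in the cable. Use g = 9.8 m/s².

Take moments about the hinge.
Beam weight: 19.2 × 9.8 = 188.2 N down at 1.06 m → arm 1.06 m, τ = 188.2 × 1.06 = 199.5 N·m clockwise.
Hanging mass: 3.87 × 9.8 = 37.93 N down at 1.6 m → arm 1.6 m, τ = 37.93 × 1.6 = 60.69 N·m clockwise.
Total clockwise load moment = 260.2 N·m.
The cable tension T acts at 1.79 m; only its component perpendicular to the beam, T sinθ, produces torque. sinθ = h/√(h²+d²) = 2.54/√(2.54²+1.79²) = 0.8174.
Στ = 0 ⇒ T × 1.79 × 0.8174 = 260.2 ⇒ T = 260.2 / 1.463 = 178 N.

T ≈ 178 N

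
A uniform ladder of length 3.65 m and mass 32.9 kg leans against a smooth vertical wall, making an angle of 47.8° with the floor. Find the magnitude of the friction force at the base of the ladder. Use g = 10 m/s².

Sum moments about the foot of the ladder (the floor normal and friction both act there and drop out).
Ladder weight 32.9×10 = 329 N acts at 1.825 m along the ladder; its horizontal arm is 1.825·cos47.8° = 1.226 m → τ = 403.4 N·m clockwise.
Wall normal N acts horizontally at the top; its moment arm is the height L sinθ = 3.65·sin47.8° = 2.704 m, counterclockwise.
Balancing moments: N × 2.704 = 403.4, giving N = 149 N.
ΣFx = 0: friction at the foot balances the wall's push, so f = N_wall = 149 N.

f ≈ 149 N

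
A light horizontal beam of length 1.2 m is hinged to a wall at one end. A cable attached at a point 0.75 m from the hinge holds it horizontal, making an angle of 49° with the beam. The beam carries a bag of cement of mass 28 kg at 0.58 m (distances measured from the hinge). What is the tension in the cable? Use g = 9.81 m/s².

T ≈ 281 N

Taking torques about the hinge:
Bag of cement: 28 × 9.81 = 274.7 N down at 0.58 m → arm 0.58 m, τ = 274.7 × 0.58 = 159.3 N·m clockwise.
Total clockwise load moment = 159.3 N·m.
The cable tension T acts at 0.75 m; only its component perpendicular to the beam, T sinθ, produces torque. sin 49° = 0.7547.
For rotational equilibrium, T × 0.75 × 0.7547 = 159.3, so T = 159.3 / 0.566 = 281 N.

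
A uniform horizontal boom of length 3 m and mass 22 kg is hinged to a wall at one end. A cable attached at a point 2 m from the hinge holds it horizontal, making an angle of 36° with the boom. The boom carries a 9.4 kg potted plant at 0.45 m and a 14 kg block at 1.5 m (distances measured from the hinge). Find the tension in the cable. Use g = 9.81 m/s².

T ≈ 486 N

Choose the hinge as the axis so the unknown hinge reaction has zero arm there.
Beam weight: 22 × 9.81 = 215.8 N down at 1.5 m → arm 1.5 m, τ = 215.8 × 1.5 = 323.7 N·m clockwise.
Potted plant: 9.4 × 9.81 = 92.21 N down at 0.45 m → arm 0.45 m, τ = 92.21 × 0.45 = 41.49 N·m clockwise.
Block: 14 × 9.81 = 137.3 N down at 1.5 m → arm 1.5 m, τ = 137.3 × 1.5 = 206 N·m clockwise.
Total clockwise load moment = 571.2 N·m.
The cable tension T acts at 2 m; only its component perpendicular to the boom, T sinθ, produces torque. sin 36° = 0.5878.
Στ = 0 ⇒ T × 2 × 0.5878 = 571.2 ⇒ T = 571.2 / 1.176 = 486 N.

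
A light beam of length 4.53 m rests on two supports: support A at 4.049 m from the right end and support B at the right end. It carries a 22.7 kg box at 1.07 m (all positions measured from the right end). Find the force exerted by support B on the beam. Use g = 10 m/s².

R_B ≈ 167 N

Choose support A as the axis so its reaction then has zero moment arm.
Box: 22.7 × 10 = 227 N down at 1.07 m → arm 2.979 m, τ = 227 × 2.979 = 676.2 N·m clockwise.
Net load moment about support A = 676.2 N·m clockwise.
Reaction R at support B is upward at 0 m, arm 4.049 m → moment R × 4.049 counterclockwise.
Στ = 0 ⇒ R × 4.049 = 676.2 ⇒ R = 167 N.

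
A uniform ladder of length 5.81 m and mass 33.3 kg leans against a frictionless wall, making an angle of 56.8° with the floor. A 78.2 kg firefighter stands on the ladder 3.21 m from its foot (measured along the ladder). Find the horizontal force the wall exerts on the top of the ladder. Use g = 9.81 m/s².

Choose the foot of the ladder as the axis so the floor normal and friction both act there and drop out.
Ladder weight 33.3×9.81 = 326.7 N acts at 2.905 m along the ladder; its horizontal arm is 2.905·cos56.8° = 1.591 m → τ = 519.8 N·m clockwise.
Firefighter: 78.2×9.81 = 767.1 N at 3.21 m → arm 1.758 m → τ = 1349 N·m clockwise.
Wall normal N acts horizontally at the top; its moment arm is the height L sinθ = 5.81·sin56.8° = 4.862 m, counterclockwise.
Setting net torque to zero: N × 4.862 = 1869 → N = 384 N.

N_wall ≈ 384 N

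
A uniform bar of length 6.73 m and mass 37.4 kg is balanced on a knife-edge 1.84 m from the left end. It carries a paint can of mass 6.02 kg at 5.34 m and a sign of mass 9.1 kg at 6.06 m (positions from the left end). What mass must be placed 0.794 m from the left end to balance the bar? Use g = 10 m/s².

m ≈ 111 kg

Taking torques about the knife-edge (at 1.84 m from the left end):
Beam weight: 37.4 × 10 = 374 N down at 3.365 m → arm 1.525 m, τ = 374 × 1.525 = 570.4 N·m clockwise.
Paint can: 6.02 × 10 = 60.2 N down at 5.34 m → arm 3.5 m, τ = 60.2 × 3.5 = 210.7 N·m clockwise.
Sign: 9.1 × 10 = 91 N down at 6.06 m → arm 4.22 m, τ = 91 × 4.22 = 384 N·m clockwise.
Net moment of known loads = 1165 N·m clockwise.
An unknown mass m at 0.794 m has arm 1.046 m; its moment is m·g·1.046 counterclockwise.
Setting net torque to zero: m × 10 × 1.046 = 1165 → m = 1165 / (10 × 1.046) = 111 kg.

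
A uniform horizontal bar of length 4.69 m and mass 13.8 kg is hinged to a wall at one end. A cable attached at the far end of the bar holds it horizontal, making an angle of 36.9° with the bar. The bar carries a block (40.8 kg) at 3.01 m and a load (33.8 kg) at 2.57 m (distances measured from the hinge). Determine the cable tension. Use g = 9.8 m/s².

Choose the hinge as the axis so the unknown hinge reaction has zero arm there.
Beam weight: 13.8 × 9.8 = 135.2 N down at 2.345 m → arm 2.345 m, τ = 135.2 × 2.345 = 317 N·m clockwise.
Block: 40.8 × 9.8 = 399.8 N down at 3.01 m → arm 3.01 m, τ = 399.8 × 3.01 = 1203 N·m clockwise.
Load: 33.8 × 9.8 = 331.2 N down at 2.57 m → arm 2.57 m, τ = 331.2 × 2.57 = 851.2 N·m clockwise.
Total clockwise load moment = 2371 N·m.
The cable tension T acts at 4.69 m; only its component perpendicular to the bar, T sinθ, produces torque. sin 36.9° = 0.6004.
Balancing moments: T × 4.69 × 0.6004 = 2371, giving T = 2371 / 2.816 = 842 N.

T ≈ 842 N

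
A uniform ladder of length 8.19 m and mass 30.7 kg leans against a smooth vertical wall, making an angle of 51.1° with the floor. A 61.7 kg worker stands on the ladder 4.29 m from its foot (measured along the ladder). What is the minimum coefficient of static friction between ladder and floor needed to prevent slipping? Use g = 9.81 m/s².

μ_min ≈ 0.416

Taking torques about the foot of the ladder:
Ladder weight 30.7×9.81 = 301.2 N acts at 4.095 m along the ladder; its horizontal arm is 4.095·cos51.1° = 2.572 m → τ = 774.7 N·m clockwise.
Worker: 61.7×9.81 = 605.3 N at 4.29 m → arm 2.694 m → τ = 1631 N·m clockwise.
Wall normal N acts horizontally at the top; its moment arm is the height L sinθ = 8.19·sin51.1° = 6.374 m, counterclockwise.
Στ = 0 ⇒ N × 6.374 = 2406 ⇒ N = 377.5 N.
ΣFx = 0 ⇒ f = N_wall = 377.5 N. ΣFy = 0 ⇒ N_floor = 906.5 N.
μ_min = f / N_floor = 377.5 / 906.5 = 0.416.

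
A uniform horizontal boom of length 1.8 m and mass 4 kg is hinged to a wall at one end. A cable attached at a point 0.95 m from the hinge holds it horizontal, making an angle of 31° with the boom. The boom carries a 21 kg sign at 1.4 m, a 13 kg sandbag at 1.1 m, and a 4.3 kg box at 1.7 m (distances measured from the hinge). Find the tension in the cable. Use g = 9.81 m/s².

Choose the hinge as the axis so the unknown hinge reaction has zero arm there.
Beam weight: 4 × 9.81 = 39.24 N down at 0.9 m → arm 0.9 m, τ = 39.24 × 0.9 = 35.32 N·m clockwise.
Sign: 21 × 9.81 = 206 N down at 1.4 m → arm 1.4 m, τ = 206 × 1.4 = 288.4 N·m clockwise.
Sandbag: 13 × 9.81 = 127.5 N down at 1.1 m → arm 1.1 m, τ = 127.5 × 1.1 = 140.2 N·m clockwise.
Box: 4.3 × 9.81 = 42.18 N down at 1.7 m → arm 1.7 m, τ = 42.18 × 1.7 = 71.71 N·m clockwise.
Total clockwise load moment = 535.6 N·m.
The cable tension T acts at 0.95 m; only its component perpendicular to the boom, T sinθ, produces torque. sin 31° = 0.515.
Balancing moments: T × 0.95 × 0.515 = 535.6, giving T = 535.6 / 0.4892 = 1090 N.

T ≈ 1090 N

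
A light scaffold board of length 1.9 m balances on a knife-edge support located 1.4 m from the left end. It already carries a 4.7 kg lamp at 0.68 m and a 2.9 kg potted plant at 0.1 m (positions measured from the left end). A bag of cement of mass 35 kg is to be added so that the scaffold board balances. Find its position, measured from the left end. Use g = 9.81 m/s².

Sum moments about the knife-edge support (at 1.4 m from the left end) (the support reaction has zero arm there).
Lamp: 4.7 × 9.81 = 46.11 N down at 0.68 m → arm 0.72 m, τ = 46.11 × 0.72 = 33.2 N·m counterclockwise.
Potted plant: 2.9 × 9.81 = 28.45 N down at 0.1 m → arm 1.3 m, τ = 28.45 × 1.3 = 36.98 N·m counterclockwise.
Net moment of existing loads = 70.18 N·m counterclockwise.
The bag of cement weighs 35 × 9.81 = 343.4 N and must supply an equal clockwise moment, so its lever arm about the knife-edge support is 70.18 / 343.4 = 0.204 m.
That puts it at 1.4 + 0.204 = 1.6 m from the left end.

x ≈ 1.6 m from the left end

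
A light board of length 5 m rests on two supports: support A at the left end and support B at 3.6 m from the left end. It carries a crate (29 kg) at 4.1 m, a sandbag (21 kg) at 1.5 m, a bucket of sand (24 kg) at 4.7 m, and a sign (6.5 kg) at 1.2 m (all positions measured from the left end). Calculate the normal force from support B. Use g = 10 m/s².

Taking torques about support A:
Crate: 29 × 10 = 290 N down at 4.1 m → arm 4.1 m, τ = 290 × 4.1 = 1189 N·m clockwise.
Sandbag: 21 × 10 = 210 N down at 1.5 m → arm 1.5 m, τ = 210 × 1.5 = 315 N·m clockwise.
Bucket of sand: 24 × 10 = 240 N down at 4.7 m → arm 4.7 m, τ = 240 × 4.7 = 1128 N·m clockwise.
Sign: 6.5 × 10 = 65 N down at 1.2 m → arm 1.2 m, τ = 65 × 1.2 = 78 N·m clockwise.
Net load moment about support A = 2710 N·m clockwise.
Reaction R at support B is upward at 3.6 m, arm 3.6 m → moment R × 3.6 counterclockwise.
Setting net torque to zero: R × 3.6 = 2710 → R = 753 N.

R_B ≈ 753 N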